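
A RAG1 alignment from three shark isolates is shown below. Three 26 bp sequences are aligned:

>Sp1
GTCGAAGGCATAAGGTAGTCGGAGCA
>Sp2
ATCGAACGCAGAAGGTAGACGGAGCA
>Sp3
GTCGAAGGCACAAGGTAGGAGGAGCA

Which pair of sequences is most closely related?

Sp1–Sp2: 4/26 differ, p = 0.154, d = 0.172.
Sp1–Sp3: 3/26 differ, p = 0.115, d = 0.125.
Sp2–Sp3: 5/26 differ, p = 0.192, d = 0.222.
The smallest distance is between Sp1 and Sp3.

Sp1 and Sp3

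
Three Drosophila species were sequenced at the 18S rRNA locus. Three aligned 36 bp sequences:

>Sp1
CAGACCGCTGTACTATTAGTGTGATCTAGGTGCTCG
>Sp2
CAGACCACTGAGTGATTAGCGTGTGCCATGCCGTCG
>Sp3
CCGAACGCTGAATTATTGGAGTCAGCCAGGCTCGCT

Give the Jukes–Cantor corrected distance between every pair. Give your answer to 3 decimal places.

d(Sp1,Sp2) = 0.493, d(Sp1,Sp3) = 0.493, d(Sp2,Sp3) = 0.548

Sp1–Sp2: 13/36 sites differ → p ≈ 0.361111, d = −0.75 ln(1 − 0.481481) = 0.492584 ≈ 0.493.
Sp1–Sp3: 13/36 sites differ → p ≈ 0.361111, d = −0.75 ln(1 − 0.481481) = 0.492584 ≈ 0.493.
Sp2–Sp3: 14/36 sites differ → p ≈ 0.388889, d = −0.75 ln(1 − 0.518519) = 0.548166 ≈ 0.548.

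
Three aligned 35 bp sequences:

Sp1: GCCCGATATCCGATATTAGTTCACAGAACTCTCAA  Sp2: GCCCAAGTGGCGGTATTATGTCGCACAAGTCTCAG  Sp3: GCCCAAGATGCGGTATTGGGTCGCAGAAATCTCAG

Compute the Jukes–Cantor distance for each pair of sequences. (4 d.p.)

d(Sp1,Sp2) = 0.4582, d(Sp1,Sp3) = 0.3149, d(Sp2,Sp3) = 0.1946

Sp1–Sp2: 12/35 sites differ → p ≈ 0.342857, d = −0.75 ln(1 − 0.457143) = 0.458182 ≈ 0.4582.
Sp1–Sp3: 9/35 sites differ → p ≈ 0.257143, d = −0.75 ln(1 − 0.342857) = 0.314890 ≈ 0.3149.
Sp2–Sp3: 6/35 sites differ → p ≈ 0.171429, d = −0.75 ln(1 − 0.228572) = 0.194634 ≈ 0.1946.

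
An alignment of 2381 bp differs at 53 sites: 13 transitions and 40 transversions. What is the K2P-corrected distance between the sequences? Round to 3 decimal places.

P = 13/2381 ≈ 0.00546 and Q = 40/2381 ≈ 0.0168.
Under the Kimura two-parameter model, d = −½ ln(1 − 2P − Q) − ¼ ln(1 − 2Q).
1 − 2P − Q = 0.97228, giving −½ ln(0.97228) = 0.014056.
1 − 2Q = 0.9664, giving −¼ ln(0.9664) = 0.008544.
d = 0.014056 + 0.008544 = 0.022600.

0.023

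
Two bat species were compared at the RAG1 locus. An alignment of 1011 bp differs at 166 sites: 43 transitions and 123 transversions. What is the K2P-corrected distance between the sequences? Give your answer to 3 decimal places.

P = 43/1011 ≈ 0.042532 and Q = 123/1011 ≈ 0.121662.
Under the Kimura two-parameter model, d = −½ ln(1 − 2P − Q) − ¼ ln(1 − 2Q).
1 − 2P − Q = 0.793274, giving −½ ln(0.793274) = 0.115793.
1 − 2Q = 0.756676, giving −¼ ln(0.756676) = 0.069705.
d = 0.115793 + 0.069705 = 0.185498.

0.185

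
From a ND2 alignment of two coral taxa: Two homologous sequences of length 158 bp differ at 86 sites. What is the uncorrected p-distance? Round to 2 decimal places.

p = 86/158 = 0.544303… ≈ 0.54 (to 2 d.p.).

0.54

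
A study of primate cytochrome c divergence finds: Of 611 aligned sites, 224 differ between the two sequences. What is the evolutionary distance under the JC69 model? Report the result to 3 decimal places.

p = 224/611 ≈ 0.366612.
d = −(3/4) ln(1 − 4p/3) = −0.75 ln(1 − 0.488816) = −0.75 ln(0.511184)
  = −0.75 × (-0.671026) = 0.503270 substitutions/site.

0.503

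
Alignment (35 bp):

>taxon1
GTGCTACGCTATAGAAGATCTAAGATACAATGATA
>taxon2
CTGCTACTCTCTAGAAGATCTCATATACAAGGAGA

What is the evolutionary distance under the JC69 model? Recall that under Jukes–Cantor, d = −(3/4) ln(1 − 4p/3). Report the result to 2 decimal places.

0.23

The sequences differ at 7 of 35 sites (1, 8, 11, 22, 24, 31, 34), so p = 7/35 = 0.2.
d = −(3/4) ln(1 − 4p/3) = −0.75 ln(1 − 0.266667) = −0.75 ln(0.733333)
  = −0.75 × (-0.310155) = 0.232616 substitutions/site.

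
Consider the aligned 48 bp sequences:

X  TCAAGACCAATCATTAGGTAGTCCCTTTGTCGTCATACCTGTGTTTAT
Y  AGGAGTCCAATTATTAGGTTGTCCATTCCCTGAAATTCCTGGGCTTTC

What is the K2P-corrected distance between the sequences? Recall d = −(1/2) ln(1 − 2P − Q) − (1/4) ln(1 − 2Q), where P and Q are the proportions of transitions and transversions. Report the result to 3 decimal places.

Of 48 sites, 7 differences are transitions and 11 are transversions, so P = 7/48 ≈ 0.145833 and Q = 11/48 ≈ 0.229167.
Under the Kimura two-parameter model, d = −½ ln(1 − 2P − Q) − ¼ ln(1 − 2Q).
1 − 2P − Q = 0.479167, giving −½ ln(0.479167) = 0.367853.
1 − 2Q = 0.541666, giving −¼ ln(0.541666) = 0.153276.
d = 0.367853 + 0.153276 = 0.521129.

0.521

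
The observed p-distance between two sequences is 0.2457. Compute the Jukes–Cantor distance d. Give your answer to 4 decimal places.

d = −(3/4) ln(1 − 4p/3) = −0.75 ln(1 − 0.3276) = −0.75 ln(0.6724)
  = −0.75 × (-0.396902) = 0.297677 substitutions/site.

0.2977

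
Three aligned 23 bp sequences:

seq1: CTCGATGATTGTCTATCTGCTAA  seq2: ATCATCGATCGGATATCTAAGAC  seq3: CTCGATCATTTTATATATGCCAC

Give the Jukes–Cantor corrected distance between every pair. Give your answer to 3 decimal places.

seq1–seq2: 11/23 sites differ → p ≈ 0.478261, d = −0.75 ln(1 − 0.637681) = 0.761423 ≈ 0.761.
seq1–seq3: 6/23 sites differ → p ≈ 0.26087, d = −0.75 ln(1 − 0.347827) = 0.320584 ≈ 0.321.
seq2–seq3: 12/23 sites differ → p ≈ 0.521739, d = −0.75 ln(1 − 0.695652) = 0.892188 ≈ 0.892.

d(seq1,seq2) = 0.761, d(seq1,seq3) = 0.321, d(seq2,seq3) = 0.892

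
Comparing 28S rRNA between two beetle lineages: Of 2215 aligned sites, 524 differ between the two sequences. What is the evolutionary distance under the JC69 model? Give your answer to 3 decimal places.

0.284

p = 524/2215 ≈ 0.236569.
d = −(3/4) ln(1 − 4p/3) = −0.75 ln(1 − 0.315425) = −0.75 ln(0.684575)
  = −0.75 × (-0.378957) = 0.284218 substitutions/site.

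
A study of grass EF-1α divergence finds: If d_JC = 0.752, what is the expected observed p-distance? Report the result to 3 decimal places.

p = (3/4)(1 − e^(−4d/3)) = 0.75 × (1 − e^(-1.002667)) = 0.75 × (1 − 0.366900) = 0.474825.

0.475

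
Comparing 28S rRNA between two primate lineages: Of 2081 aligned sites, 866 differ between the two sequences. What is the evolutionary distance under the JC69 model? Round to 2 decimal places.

p = 866/2081 ≈ 0.416146.
d = −(3/4) ln(1 − 4p/3) = −0.75 ln(1 − 0.554861) = −0.75 ln(0.445139)
  = −0.75 × (-0.809369) = 0.607027 substitutions/site.

0.61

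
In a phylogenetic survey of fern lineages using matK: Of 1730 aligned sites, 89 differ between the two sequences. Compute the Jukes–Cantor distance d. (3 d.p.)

0.053

p = 89/1730 ≈ 0.051445.
d = −(3/4) ln(1 − 4p/3) = −0.75 ln(1 − 0.068593) = −0.75 ln(0.931407)
  = −0.75 × (-0.071059) = 0.053294 substitutions/site.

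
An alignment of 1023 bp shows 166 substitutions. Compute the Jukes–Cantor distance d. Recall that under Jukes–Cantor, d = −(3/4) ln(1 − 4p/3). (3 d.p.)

0.183

p = 166/1023 ≈ 0.162268.
d = −(3/4) ln(1 − 4p/3) = −0.75 ln(1 − 0.216357) = −0.75 ln(0.783643)
  = −0.75 × (-0.243802) = 0.182852 substitutions/site.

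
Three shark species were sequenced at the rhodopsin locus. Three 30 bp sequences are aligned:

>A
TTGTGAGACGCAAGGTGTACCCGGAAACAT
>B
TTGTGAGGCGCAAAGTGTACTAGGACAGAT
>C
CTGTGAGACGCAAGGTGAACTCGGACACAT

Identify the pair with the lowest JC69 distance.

A–B: 6/30 differ, p = 0.200, d = 0.233.
A–C: 4/30 differ, p = 0.133, d = 0.147.
B–C: 6/30 differ, p = 0.200, d = 0.233.
The smallest distance is between A and C.

A and C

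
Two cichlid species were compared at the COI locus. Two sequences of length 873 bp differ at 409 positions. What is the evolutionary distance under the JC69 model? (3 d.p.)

0.735

p = 409/873 ≈ 0.468499.
d = −(3/4) ln(1 − 4p/3) = −0.75 ln(1 − 0.624665) = −0.75 ln(0.375335)
  = −0.75 × (-0.979936) = 0.734952 substitutions/site.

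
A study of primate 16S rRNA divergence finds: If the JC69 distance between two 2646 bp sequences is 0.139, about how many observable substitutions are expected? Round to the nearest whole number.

Invert JC69: p = (3/4)(1 − e^(−4d/3)) = 0.75 × (1 − e^(-0.185333)) = 0.75 × (1 − 0.830828) = 0.126879.
Expected differing sites = pL ≈ 0.126879 × 2646 = 335.721834 ≈ 336.

336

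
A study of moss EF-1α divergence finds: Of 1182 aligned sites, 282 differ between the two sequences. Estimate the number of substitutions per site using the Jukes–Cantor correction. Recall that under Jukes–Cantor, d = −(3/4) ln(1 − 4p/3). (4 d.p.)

0.2872

p = 282/1182 ≈ 0.238579.
d = −(3/4) ln(1 − 4p/3) = −0.75 ln(1 − 0.318105) = −0.75 ln(0.681895)
  = −0.75 × (-0.382880) = 0.287160 substitutions/site.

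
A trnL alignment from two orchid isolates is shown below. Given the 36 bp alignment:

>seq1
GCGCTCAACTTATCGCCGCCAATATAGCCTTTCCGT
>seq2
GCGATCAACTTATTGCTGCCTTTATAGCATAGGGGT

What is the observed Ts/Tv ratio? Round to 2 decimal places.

0.25

Transitions are A↔G and C↔T; transversions are all other mismatches.
Transitions: 2. Transversions: 8.
R = 2/8 = 0.25.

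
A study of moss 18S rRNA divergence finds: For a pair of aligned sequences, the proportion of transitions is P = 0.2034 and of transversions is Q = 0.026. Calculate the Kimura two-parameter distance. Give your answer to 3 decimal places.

Under the Kimura two-parameter model, d = −½ ln(1 − 2P − Q) − ¼ ln(1 − 2Q).
1 − 2P − Q = 0.5672, giving −½ ln(0.5672) = 0.283522.
1 − 2Q = 0.948, giving −¼ ln(0.948) = 0.013350.
d = 0.283522 + 0.013350 = 0.296872.

0.297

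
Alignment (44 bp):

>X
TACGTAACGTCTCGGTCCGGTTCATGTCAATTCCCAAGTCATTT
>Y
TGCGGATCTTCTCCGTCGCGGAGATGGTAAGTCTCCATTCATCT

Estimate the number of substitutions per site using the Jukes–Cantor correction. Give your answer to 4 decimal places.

0.5429

The sequences differ at 17 of 44 sites, so p = 17/44 ≈ 0.386364.
d = −(3/4) ln(1 − 4p/3) = −0.75 ln(1 − 0.515152) = −0.75 ln(0.484848)
  = −0.75 × (-0.723920) = 0.542940 substitutions/site.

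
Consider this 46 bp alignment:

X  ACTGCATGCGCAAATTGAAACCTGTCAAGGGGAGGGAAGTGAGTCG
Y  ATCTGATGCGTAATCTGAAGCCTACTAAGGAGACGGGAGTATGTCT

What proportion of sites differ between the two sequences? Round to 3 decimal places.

The sequences differ at 17 of 46 positions.
p = 17/46 = 0.369565… ≈ 0.370 (to 3 d.p.).

0.370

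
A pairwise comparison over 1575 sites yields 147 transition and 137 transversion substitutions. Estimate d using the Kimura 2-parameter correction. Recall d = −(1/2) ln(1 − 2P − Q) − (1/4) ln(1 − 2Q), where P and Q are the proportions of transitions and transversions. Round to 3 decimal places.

0.208

P = 147/1575 ≈ 0.093333 and Q = 137/1575 ≈ 0.086984.
Under the Kimura two-parameter model, d = −½ ln(1 − 2P − Q) − ¼ ln(1 − 2Q).
1 − 2P − Q = 0.72635, giving −½ ln(0.72635) = 0.159862.
1 − 2Q = 0.826032, giving −¼ ln(0.826032) = 0.047780.
d = 0.159862 + 0.047780 = 0.207642.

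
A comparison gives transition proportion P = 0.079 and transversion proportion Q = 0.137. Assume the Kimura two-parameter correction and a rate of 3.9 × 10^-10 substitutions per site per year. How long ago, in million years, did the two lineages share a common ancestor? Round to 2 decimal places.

326.71

Under the Kimura two-parameter model, d = −½ ln(1 − 2P − Q) − ¼ ln(1 − 2Q).
1 − 2P − Q = 0.705, giving −½ ln(0.705) = 0.174779.
1 − 2Q = 0.726, giving −¼ ln(0.726) = 0.080051.
d = 0.174779 + 0.080051 = 0.254830.
Under a molecular clock d = 2μt, so t = d/(2μ) = 0.254830 / (2 × 3.9 × 10^-10) = 326.71 million years.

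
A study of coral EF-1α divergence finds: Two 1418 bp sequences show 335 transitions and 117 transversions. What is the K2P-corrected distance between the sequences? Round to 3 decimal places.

0.450

P = 335/1418 ≈ 0.236248 and Q = 117/1418 ≈ 0.082511.
Under the Kimura two-parameter model, d = −½ ln(1 − 2P − Q) − ¼ ln(1 − 2Q).
1 − 2P − Q = 0.444993, giving −½ ln(0.444993) = 0.404848.
1 − 2Q = 0.834978, giving −¼ ln(0.834978) = 0.045087.
d = 0.404848 + 0.045087 = 0.449935.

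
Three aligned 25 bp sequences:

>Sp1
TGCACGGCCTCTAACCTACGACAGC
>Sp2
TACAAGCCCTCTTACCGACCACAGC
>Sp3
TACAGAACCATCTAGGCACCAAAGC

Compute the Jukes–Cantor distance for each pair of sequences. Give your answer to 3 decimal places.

Sp1–Sp2: 6/25 sites differ → p = 0.24, d = −0.75 ln(1 − 0.32) = 0.289247 ≈ 0.289.
Sp1–Sp3: 13/25 sites differ → p = 0.52, d = −0.75 ln(1 − 0.693333) = 0.886495 ≈ 0.886.
Sp2–Sp3: 10/25 sites differ → p = 0.4, d = −0.75 ln(1 − 0.533333) = 0.571605 ≈ 0.572.

d(Sp1,Sp2) = 0.289, d(Sp1,Sp3) = 0.886, d(Sp2,Sp3) = 0.572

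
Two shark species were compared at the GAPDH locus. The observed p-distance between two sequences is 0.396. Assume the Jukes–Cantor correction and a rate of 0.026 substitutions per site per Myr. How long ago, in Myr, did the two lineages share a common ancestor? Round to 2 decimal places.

d = −(3/4) ln(1 − 4p/3) = −0.75 ln(1 − 0.528) = −0.75 ln(0.472)
  = −0.75 × (-0.750776) = 0.563082 substitutions/site.
Under a molecular clock d = 2μt, so t = d/(2μ) = 0.563082 / (2 × 0.026) = 10.83 Myr.

10.83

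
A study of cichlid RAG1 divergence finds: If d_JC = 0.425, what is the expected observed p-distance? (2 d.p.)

0.32

p = (3/4)(1 − e^(−4d/3)) = 0.75 × (1 − e^(-0.566667)) = 0.75 × (1 − 0.567413) = 0.324440.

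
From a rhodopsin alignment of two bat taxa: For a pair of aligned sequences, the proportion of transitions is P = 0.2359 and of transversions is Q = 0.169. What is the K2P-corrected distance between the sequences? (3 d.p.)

0.615

Under the Kimura two-parameter model, d = −½ ln(1 − 2P − Q) − ¼ ln(1 − 2Q).
1 − 2P − Q = 0.3592, giving −½ ln(0.3592) = 0.511938.
1 − 2Q = 0.662, giving −¼ ln(0.662) = 0.103122.
d = 0.511938 + 0.103122 = 0.615060.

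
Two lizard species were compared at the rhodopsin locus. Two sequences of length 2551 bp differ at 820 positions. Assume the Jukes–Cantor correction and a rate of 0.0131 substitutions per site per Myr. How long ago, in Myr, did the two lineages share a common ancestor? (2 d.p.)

p = 820/2551 ≈ 0.321443.
d = −(3/4) ln(1 − 4p/3) = −0.75 ln(1 − 0.428591) = −0.75 ln(0.571409)
  = −0.75 × (-0.559650) = 0.419738 substitutions/site.
Under a molecular clock d = 2μt, so t = d/(2μ) = 0.419738 / (2 × 0.0131) = 16.02 Myr.

16.02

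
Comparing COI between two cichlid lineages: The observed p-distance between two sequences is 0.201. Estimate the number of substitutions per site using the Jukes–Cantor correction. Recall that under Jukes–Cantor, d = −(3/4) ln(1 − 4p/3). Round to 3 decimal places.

d = −(3/4) ln(1 − 4p/3) = −0.75 ln(1 − 0.268) = −0.75 ln(0.732)
  = −0.75 × (-0.311975) = 0.233981 substitutions/site.

0.234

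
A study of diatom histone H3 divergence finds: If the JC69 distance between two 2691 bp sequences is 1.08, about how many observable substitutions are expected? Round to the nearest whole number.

Invert JC69: p = (3/4)(1 − e^(−4d/3)) = 0.75 × (1 − e^(-1.44)) = 0.75 × (1 − 0.236928) = 0.572304.
Expected differing sites = pL ≈ 0.572304 × 2691 = 1540.070064 ≈ 1540.

1540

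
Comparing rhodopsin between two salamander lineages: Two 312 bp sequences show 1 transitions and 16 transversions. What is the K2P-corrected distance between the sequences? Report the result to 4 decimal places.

0.0568

P = 1/312 ≈ 0.003205 and Q = 16/312 ≈ 0.051282.
Under the Kimura two-parameter model, d = −½ ln(1 − 2P − Q) − ¼ ln(1 − 2Q).
1 − 2P − Q = 0.942308, giving −½ ln(0.942308) = 0.029712.
1 − 2Q = 0.897436, giving −¼ ln(0.897436) = 0.027053.
d = 0.029712 + 0.027053 = 0.056765.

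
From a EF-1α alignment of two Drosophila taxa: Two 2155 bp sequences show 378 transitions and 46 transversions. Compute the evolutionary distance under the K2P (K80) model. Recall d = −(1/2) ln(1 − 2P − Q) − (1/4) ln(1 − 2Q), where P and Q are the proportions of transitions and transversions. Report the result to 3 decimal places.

P = 378/2155 ≈ 0.175406 and Q = 46/2155 ≈ 0.021346.
Under the Kimura two-parameter model, d = −½ ln(1 − 2P − Q) − ¼ ln(1 − 2Q).
1 − 2P − Q = 0.627842, giving −½ ln(0.627842) = 0.232733.
1 − 2Q = 0.957308, giving −¼ ln(0.957308) = 0.010908.
d = 0.232733 + 0.010908 = 0.243641.

0.244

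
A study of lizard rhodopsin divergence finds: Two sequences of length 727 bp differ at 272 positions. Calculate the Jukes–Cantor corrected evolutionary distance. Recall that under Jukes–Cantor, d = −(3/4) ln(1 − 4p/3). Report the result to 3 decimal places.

0.518

p = 272/727 ≈ 0.37414.
d = −(3/4) ln(1 − 4p/3) = −0.75 ln(1 − 0.498853) = −0.75 ln(0.501147)
  = −0.75 × (-0.690856) = 0.518142 substitutions/site.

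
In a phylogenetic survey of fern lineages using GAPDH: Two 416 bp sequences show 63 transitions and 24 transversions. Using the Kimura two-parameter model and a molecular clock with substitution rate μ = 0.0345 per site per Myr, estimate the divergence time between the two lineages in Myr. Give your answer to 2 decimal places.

P = 63/416 ≈ 0.151442 and Q = 24/416 ≈ 0.057692.
Under the Kimura two-parameter model, d = −½ ln(1 − 2P − Q) − ¼ ln(1 − 2Q).
1 − 2P − Q = 0.639424, giving −½ ln(0.639424) = 0.223594.
1 − 2Q = 0.884616, giving −¼ ln(0.884616) = 0.030650.
d = 0.223594 + 0.030650 = 0.254244.
Under a molecular clock d = 2μt, so t = d/(2μ) = 0.254244 / (2 × 0.0345) = 3.68 Myr.

3.68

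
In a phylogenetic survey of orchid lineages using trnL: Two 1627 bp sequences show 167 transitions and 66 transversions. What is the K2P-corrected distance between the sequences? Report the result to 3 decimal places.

P = 167/1627 ≈ 0.102643 and Q = 66/1627 ≈ 0.040565.
Under the Kimura two-parameter model, d = −½ ln(1 − 2P − Q) − ¼ ln(1 − 2Q).
1 − 2P − Q = 0.754149, giving −½ ln(0.754149) = 0.141083.
1 − 2Q = 0.91887, giving −¼ ln(0.91887) = 0.021153.
d = 0.141083 + 0.021153 = 0.162236.

0.162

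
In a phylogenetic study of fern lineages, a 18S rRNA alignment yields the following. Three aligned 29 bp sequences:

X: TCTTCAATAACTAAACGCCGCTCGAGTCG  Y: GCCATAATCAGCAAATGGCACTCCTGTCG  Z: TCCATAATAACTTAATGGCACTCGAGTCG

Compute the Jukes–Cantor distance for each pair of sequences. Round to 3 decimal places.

d(X,Y) = 0.602, d(X,Z) = 0.291, d(Y,Z) = 0.291

X–Y: 12/29 sites differ → p ≈ 0.413793, d = −0.75 ln(1 − 0.551724) = 0.601760 ≈ 0.602.
X–Z: 7/29 sites differ → p ≈ 0.241379, d = −0.75 ln(1 − 0.321839) = 0.291278 ≈ 0.291.
Y–Z: 7/29 sites differ → p ≈ 0.241379, d = −0.75 ln(1 − 0.321839) = 0.291278 ≈ 0.291.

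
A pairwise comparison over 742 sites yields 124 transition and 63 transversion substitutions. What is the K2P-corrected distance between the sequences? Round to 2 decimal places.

0.32

P = 124/742 ≈ 0.167116 and Q = 63/742 ≈ 0.084906.
Under the Kimura two-parameter model, d = −½ ln(1 − 2P − Q) − ¼ ln(1 − 2Q).
1 − 2P − Q = 0.580862, giving −½ ln(0.580862) = 0.271621.
1 − 2Q = 0.830188, giving −¼ ln(0.830188) = 0.046526.
d = 0.271621 + 0.046526 = 0.318147.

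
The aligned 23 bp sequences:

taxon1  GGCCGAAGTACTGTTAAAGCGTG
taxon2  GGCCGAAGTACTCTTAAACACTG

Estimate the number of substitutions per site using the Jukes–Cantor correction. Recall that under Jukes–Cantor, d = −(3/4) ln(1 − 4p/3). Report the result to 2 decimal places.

The sequences differ at 4 of 23 sites (13, 19, 20, 21), so p = 4/23 ≈ 0.173913.
d = −(3/4) ln(1 − 4p/3) = −0.75 ln(1 − 0.231884) = −0.75 ln(0.768116)
  = −0.75 × (-0.263815) = 0.197861 substitutions/site.

0.20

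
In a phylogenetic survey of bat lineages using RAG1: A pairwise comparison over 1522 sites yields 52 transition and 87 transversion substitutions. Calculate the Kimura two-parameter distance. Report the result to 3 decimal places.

P = 52/1522 ≈ 0.034166 and Q = 87/1522 ≈ 0.057162.
Under the Kimura two-parameter model, d = −½ ln(1 − 2P − Q) − ¼ ln(1 − 2Q).
1 − 2P − Q = 0.874506, giving −½ ln(0.874506) = 0.067048.
1 − 2Q = 0.885676, giving −¼ ln(0.885676) = 0.030351.
d = 0.067048 + 0.030351 = 0.097399.

0.097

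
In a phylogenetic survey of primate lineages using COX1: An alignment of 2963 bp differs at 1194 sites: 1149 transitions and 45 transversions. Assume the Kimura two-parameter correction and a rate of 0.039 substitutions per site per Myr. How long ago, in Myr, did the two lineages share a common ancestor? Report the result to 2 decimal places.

P = 1149/2963 ≈ 0.387783 and Q = 45/2963 ≈ 0.015187.
Under the Kimura two-parameter model, d = −½ ln(1 − 2P − Q) − ¼ ln(1 − 2Q).
1 − 2P − Q = 0.209247, giving −½ ln(0.209247) = 0.782120.
1 − 2Q = 0.969626, giving −¼ ln(0.969626) = 0.007711.
d = 0.782120 + 0.007711 = 0.789831.
Under a molecular clock d = 2μt, so t = d/(2μ) = 0.789831 / (2 × 0.039) = 10.13 Myr.

10.13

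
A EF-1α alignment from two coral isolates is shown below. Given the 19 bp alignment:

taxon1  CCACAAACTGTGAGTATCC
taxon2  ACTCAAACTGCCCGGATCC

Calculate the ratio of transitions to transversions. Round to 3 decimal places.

Transitions are A↔G and C↔T; transversions are all other mismatches.
Transitions: 1. Transversions: 5.
R = 1/5 = 0.200.

0.200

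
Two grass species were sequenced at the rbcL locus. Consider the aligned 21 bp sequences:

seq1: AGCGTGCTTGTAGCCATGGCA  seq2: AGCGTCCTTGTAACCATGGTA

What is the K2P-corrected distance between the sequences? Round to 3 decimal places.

Of 21 sites, 2 differences are transitions and 1 are transversions, so P = 2/21 ≈ 0.095238 and Q = 1/21 ≈ 0.047619.
Under the Kimura two-parameter model, d = −½ ln(1 − 2P − Q) − ¼ ln(1 − 2Q).
1 − 2P − Q = 0.761905, giving −½ ln(0.761905) = 0.135967.
1 − 2Q = 0.904762, giving −¼ ln(0.904762) = 0.025021.
d = 0.135967 + 0.025021 = 0.160988.

0.161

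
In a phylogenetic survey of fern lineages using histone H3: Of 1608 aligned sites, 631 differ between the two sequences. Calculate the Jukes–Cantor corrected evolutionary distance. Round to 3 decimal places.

p = 631/1608 ≈ 0.392413.
d = −(3/4) ln(1 − 4p/3) = −0.75 ln(1 − 0.523217) = −0.75 ln(0.476783)
  = −0.75 × (-0.740694) = 0.555521 substitutions/site.

0.556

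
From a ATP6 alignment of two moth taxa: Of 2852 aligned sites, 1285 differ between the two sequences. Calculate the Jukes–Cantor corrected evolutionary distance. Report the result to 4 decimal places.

p = 1285/2852 ≈ 0.450561.
d = −(3/4) ln(1 − 4p/3) = −0.75 ln(1 − 0.600748) = −0.75 ln(0.399252)
  = −0.75 × (-0.918162) = 0.688622 substitutions/site.

0.6886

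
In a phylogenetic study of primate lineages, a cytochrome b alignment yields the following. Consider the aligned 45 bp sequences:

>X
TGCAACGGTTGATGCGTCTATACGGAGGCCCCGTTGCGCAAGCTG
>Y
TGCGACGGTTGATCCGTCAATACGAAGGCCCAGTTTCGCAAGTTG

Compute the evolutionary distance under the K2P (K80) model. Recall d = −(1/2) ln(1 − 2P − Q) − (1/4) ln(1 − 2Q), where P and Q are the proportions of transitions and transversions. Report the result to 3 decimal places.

0.175

Of 45 sites, 3 differences are transitions and 4 are transversions, so P = 3/45 ≈ 0.066667 and Q = 4/45 ≈ 0.088889.
Under the Kimura two-parameter model, d = −½ ln(1 − 2P − Q) − ¼ ln(1 − 2Q).
1 − 2P − Q = 0.777777, giving −½ ln(0.777777) = 0.125658.
1 − 2Q = 0.822222, giving −¼ ln(0.822222) = 0.048936.
d = 0.125658 + 0.048936 = 0.174594.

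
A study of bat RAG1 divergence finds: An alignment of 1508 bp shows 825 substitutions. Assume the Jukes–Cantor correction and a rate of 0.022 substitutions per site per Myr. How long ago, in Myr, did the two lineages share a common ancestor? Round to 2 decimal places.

22.28

p = 825/1508 ≈ 0.547082.
d = −(3/4) ln(1 − 4p/3) = −0.75 ln(1 − 0.729443) = −0.75 ln(0.270557)
  = −0.75 × (-1.307272) = 0.980454 substitutions/site.
Under a molecular clock d = 2μt, so t = d/(2μ) = 0.980454 / (2 × 0.022) = 22.28 Myr.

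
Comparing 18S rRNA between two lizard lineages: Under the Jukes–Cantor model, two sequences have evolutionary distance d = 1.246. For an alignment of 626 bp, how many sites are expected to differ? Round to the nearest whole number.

380

Invert JC69: p = (3/4)(1 − e^(−4d/3)) = 0.75 × (1 − e^(-1.661333)) = 0.75 × (1 − 0.189886) = 0.607586.
Expected differing sites = pL ≈ 0.607586 × 626 = 380.348836 ≈ 380.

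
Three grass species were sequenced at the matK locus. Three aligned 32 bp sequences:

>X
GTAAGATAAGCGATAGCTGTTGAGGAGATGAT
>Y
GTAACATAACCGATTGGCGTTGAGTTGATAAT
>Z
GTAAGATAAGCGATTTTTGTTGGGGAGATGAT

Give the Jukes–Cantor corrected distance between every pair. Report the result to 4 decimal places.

X–Y: 8/32 sites differ → p = 0.25, d = −0.75 ln(1 − 0.333333) = 0.304098 ≈ 0.3041.
X–Z: 4/32 sites differ → p = 0.125, d = −0.75 ln(1 − 0.166667) = 0.136741 ≈ 0.1367.
Y–Z: 9/32 sites differ → p = 0.28125, d = −0.75 ln(1 − 0.375) = 0.352503 ≈ 0.3525.

d(X,Y) = 0.3041, d(X,Z) = 0.1367, d(Y,Z) = 0.3525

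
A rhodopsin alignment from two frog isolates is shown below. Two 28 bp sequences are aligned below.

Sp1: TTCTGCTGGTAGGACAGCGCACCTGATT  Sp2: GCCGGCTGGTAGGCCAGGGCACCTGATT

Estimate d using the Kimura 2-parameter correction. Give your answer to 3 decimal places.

Of 28 sites, 1 differences are transitions and 4 are transversions, so P = 1/28 ≈ 0.035714 and Q = 4/28 ≈ 0.142857.
Under the Kimura two-parameter model, d = −½ ln(1 − 2P − Q) − ¼ ln(1 − 2Q).
1 − 2P − Q = 0.785715, giving −½ ln(0.785715) = 0.120581.
1 − 2Q = 0.714286, giving −¼ ln(0.714286) = 0.084118.
d = 0.120581 + 0.084118 = 0.204699.

0.205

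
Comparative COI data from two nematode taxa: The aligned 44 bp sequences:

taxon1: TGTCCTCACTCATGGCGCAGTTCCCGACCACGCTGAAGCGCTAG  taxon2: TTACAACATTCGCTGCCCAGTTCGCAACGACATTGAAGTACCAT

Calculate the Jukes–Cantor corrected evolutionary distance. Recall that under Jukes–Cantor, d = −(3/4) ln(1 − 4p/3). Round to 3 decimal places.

The sequences differ at 18 of 44 sites, so p = 18/44 ≈ 0.409091.
d = −(3/4) ln(1 − 4p/3) = −0.75 ln(1 − 0.545455) = −0.75 ln(0.454545)
  = −0.75 × (-0.788458) = 0.591344 substitutions/site.

0.591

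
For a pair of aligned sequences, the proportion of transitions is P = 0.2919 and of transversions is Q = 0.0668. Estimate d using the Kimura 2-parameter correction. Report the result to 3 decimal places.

Under the Kimura two-parameter model, d = −½ ln(1 − 2P − Q) − ¼ ln(1 − 2Q).
1 − 2P − Q = 0.3494, giving −½ ln(0.3494) = 0.525769.
1 − 2Q = 0.8664, giving −¼ ln(0.8664) = 0.035852.
d = 0.525769 + 0.035852 = 0.561621.

0.562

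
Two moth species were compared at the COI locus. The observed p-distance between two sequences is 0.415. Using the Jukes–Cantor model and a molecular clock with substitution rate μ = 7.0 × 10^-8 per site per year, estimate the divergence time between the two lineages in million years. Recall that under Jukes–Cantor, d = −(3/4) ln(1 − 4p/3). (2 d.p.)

4.32

d = −(3/4) ln(1 − 4p/3) = −0.75 ln(1 − 0.553333) = −0.75 ln(0.446667)
  = −0.75 × (-0.805942) = 0.604457 substitutions/site.
Under a molecular clock d = 2μt, so t = d/(2μ) = 0.604457 / (2 × 7.0 × 10^-8) = 4.32 million years.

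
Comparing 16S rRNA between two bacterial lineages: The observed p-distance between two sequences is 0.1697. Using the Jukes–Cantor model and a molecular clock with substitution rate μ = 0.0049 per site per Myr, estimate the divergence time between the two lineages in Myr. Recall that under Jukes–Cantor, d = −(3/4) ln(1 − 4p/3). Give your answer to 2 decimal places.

19.63

d = −(3/4) ln(1 − 4p/3) = −0.75 ln(1 − 0.226267) = −0.75 ln(0.773733)
  = −0.75 × (-0.256528) = 0.192396 substitutions/site.
Under a molecular clock d = 2μt, so t = d/(2μ) = 0.192396 / (2 × 0.0049) = 19.63 Myr.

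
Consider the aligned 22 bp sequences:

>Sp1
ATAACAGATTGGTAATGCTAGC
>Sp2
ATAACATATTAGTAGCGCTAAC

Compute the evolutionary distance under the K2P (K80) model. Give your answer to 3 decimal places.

Of 22 sites, 4 differences are transitions and 1 are transversions, so P = 4/22 ≈ 0.181818 and Q = 1/22 ≈ 0.045455.
Under the Kimura two-parameter model, d = −½ ln(1 − 2P − Q) − ¼ ln(1 − 2Q).
1 − 2P − Q = 0.590909, giving −½ ln(0.590909) = 0.263047.
1 − 2Q = 0.90909, giving −¼ ln(0.90909) = 0.023828.
d = 0.263047 + 0.023828 = 0.286875.

0.287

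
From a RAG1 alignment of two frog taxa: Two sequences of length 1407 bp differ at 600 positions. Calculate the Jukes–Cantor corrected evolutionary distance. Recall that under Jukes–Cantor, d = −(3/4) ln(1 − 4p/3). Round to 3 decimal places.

0.631

p = 600/1407 ≈ 0.426439.
d = −(3/4) ln(1 − 4p/3) = −0.75 ln(1 − 0.568585) = −0.75 ln(0.431415)
  = −0.75 × (-0.840685) = 0.630514 substitutions/site.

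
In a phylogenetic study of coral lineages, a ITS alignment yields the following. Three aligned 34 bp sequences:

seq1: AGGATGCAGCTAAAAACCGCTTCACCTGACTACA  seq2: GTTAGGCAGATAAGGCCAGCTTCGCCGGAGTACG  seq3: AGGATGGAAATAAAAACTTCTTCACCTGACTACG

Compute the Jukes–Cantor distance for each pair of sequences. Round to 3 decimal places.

d(seq1,seq2) = 0.535, d(seq1,seq3) = 0.201, d(seq2,seq3) = 0.597

seq1–seq2: 13/34 sites differ → p ≈ 0.382353, d = −0.75 ln(1 − 0.509804) = 0.534712 ≈ 0.535.
seq1–seq3: 6/34 sites differ → p ≈ 0.176471, d = −0.75 ln(1 − 0.235295) = 0.201199 ≈ 0.201.
seq2–seq3: 14/34 sites differ → p ≈ 0.411765, d = −0.75 ln(1 − 0.54902) = 0.597249 ≈ 0.597.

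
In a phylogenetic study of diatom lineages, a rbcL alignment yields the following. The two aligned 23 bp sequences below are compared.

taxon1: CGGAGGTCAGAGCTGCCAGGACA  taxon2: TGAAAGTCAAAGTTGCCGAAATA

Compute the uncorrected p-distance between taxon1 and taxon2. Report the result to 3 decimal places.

0.391

The sequences differ at 9 of 23 positions (sites 1, 3, 5, 10, 13, 18, 19, 20, 22).
p = 9/23 = 0.391304… ≈ 0.391 (to 3 d.p.).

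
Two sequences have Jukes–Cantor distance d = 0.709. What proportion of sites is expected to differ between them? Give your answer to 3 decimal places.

0.459

p = (3/4)(1 − e^(−4d/3)) = 0.75 × (1 − e^(-0.945333)) = 0.75 × (1 − 0.388550) = 0.458588.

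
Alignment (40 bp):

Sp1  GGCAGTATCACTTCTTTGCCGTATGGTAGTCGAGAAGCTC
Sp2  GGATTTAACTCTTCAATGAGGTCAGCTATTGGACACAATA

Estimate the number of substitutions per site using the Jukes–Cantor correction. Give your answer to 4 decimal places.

The sequences differ at 19 of 40 sites, so p = 19/40 = 0.475.
d = −(3/4) ln(1 − 4p/3) = −0.75 ln(1 − 0.633333) = −0.75 ln(0.366667)
  = −0.75 × (-1.003301) = 0.752476 substitutions/site.

0.7525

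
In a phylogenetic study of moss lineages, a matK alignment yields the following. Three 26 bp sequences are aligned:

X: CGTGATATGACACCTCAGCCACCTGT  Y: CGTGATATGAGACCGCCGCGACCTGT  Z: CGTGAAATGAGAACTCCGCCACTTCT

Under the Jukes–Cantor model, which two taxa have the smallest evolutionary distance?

X and Y

X–Y: 4/26 differ, p = 0.154, d = 0.172.
X–Z: 6/26 differ, p = 0.231, d = 0.276.
Y–Z: 6/26 differ, p = 0.231, d = 0.276.
The smallest distance is between X and Y.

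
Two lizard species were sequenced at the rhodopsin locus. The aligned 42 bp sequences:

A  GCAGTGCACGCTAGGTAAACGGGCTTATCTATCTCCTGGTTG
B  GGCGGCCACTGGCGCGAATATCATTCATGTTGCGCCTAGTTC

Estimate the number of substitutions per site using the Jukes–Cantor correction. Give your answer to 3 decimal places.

The sequences differ at 23 of 42 sites, so p = 23/42 ≈ 0.547619.
d = −(3/4) ln(1 − 4p/3) = −0.75 ln(1 − 0.730159) = −0.75 ln(0.269841)
  = −0.75 × (-1.309922) = 0.982442 substitutions/site.

0.982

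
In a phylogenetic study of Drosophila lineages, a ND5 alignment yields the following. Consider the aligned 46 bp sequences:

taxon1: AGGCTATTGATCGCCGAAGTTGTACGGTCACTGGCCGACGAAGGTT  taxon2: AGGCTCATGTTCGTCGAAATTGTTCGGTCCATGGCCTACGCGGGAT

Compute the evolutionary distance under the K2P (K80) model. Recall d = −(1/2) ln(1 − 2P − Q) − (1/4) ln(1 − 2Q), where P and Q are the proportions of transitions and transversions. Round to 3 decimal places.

0.321

Of 46 sites, 3 differences are transitions and 9 are transversions, so P = 3/46 ≈ 0.065217 and Q = 9/46 ≈ 0.195652.
Under the Kimura two-parameter model, d = −½ ln(1 − 2P − Q) − ¼ ln(1 − 2Q).
1 − 2P − Q = 0.673914, giving −½ ln(0.673914) = 0.197326.
1 − 2Q = 0.608696, giving −¼ ln(0.608696) = 0.124109.
d = 0.197326 + 0.124109 = 0.321435.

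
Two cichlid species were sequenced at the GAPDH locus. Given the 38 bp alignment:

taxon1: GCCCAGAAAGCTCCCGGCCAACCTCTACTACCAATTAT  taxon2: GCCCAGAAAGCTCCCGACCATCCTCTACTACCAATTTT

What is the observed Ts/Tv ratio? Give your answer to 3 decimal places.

Transitions are A↔G and C↔T; transversions are all other mismatches.
Transitions: 1. Transversions: 2.
R = 1/2 = 0.500.

0.500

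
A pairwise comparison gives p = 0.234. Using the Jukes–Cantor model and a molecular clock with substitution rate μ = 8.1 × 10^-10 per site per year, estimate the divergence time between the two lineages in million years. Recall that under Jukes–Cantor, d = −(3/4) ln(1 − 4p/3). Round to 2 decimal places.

173.13

d = −(3/4) ln(1 − 4p/3) = −0.75 ln(1 − 0.312) = −0.75 ln(0.688)
  = −0.75 × (-0.373966) = 0.280475 substitutions/site.
Under a molecular clock d = 2μt, so t = d/(2μ) = 0.280475 / (2 × 8.1 × 10^-10) = 173.13 million years.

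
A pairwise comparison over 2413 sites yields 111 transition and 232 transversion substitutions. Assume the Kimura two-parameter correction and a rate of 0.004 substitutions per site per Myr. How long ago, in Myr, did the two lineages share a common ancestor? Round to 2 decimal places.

P = 111/2413 ≈ 0.046001 and Q = 232/2413 ≈ 0.096146.
Under the Kimura two-parameter model, d = −½ ln(1 − 2P − Q) − ¼ ln(1 − 2Q).
1 − 2P − Q = 0.811852, giving −½ ln(0.811852) = 0.104219.
1 − 2Q = 0.807708, giving −¼ ln(0.807708) = 0.053389.
d = 0.104219 + 0.053389 = 0.157608.
Under a molecular clock d = 2μt, so t = d/(2μ) = 0.157608 / (2 × 0.004) = 19.70 Myr.

19.70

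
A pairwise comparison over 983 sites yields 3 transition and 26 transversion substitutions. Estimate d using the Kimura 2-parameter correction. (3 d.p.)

0.030

P = 3/983 ≈ 0.003052 and Q = 26/983 ≈ 0.02645.
Under the Kimura two-parameter model, d = −½ ln(1 − 2P − Q) − ¼ ln(1 − 2Q).
1 − 2P − Q = 0.967446, giving −½ ln(0.967446) = 0.016548.
1 − 2Q = 0.9471, giving −¼ ln(0.9471) = 0.013588.
d = 0.016548 + 0.013588 = 0.030136.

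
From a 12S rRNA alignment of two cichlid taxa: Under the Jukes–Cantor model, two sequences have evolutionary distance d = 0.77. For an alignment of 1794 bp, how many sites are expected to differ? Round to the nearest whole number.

864

Invert JC69: p = (3/4)(1 − e^(−4d/3)) = 0.75 × (1 − e^(-1.026667)) = 0.75 × (1 − 0.358199) = 0.481351.
Expected differing sites = pL ≈ 0.481351 × 1794 = 863.543694 ≈ 864.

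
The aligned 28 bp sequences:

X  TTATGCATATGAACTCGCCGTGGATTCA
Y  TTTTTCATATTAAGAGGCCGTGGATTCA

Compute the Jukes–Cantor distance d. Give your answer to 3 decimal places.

The sequences differ at 6 of 28 sites (3, 5, 11, 14, 15, 16), so p = 6/28 ≈ 0.214286.
d = −(3/4) ln(1 − 4p/3) = −0.75 ln(1 − 0.285715) = −0.75 ln(0.714285)
  = −0.75 × (-0.336473) = 0.252355 substitutions/site.

0.252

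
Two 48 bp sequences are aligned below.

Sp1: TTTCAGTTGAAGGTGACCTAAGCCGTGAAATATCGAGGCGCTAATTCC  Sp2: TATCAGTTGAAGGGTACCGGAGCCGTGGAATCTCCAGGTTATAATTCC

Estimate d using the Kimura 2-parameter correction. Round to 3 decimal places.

Of 48 sites, 3 differences are transitions and 8 are transversions, so P = 3/48 = 0.0625 and Q = 8/48 ≈ 0.166667.
Under the Kimura two-parameter model, d = −½ ln(1 − 2P − Q) − ¼ ln(1 − 2Q).
1 − 2P − Q = 0.708333, giving −½ ln(0.708333) = 0.172420.
1 − 2Q = 0.666666, giving −¼ ln(0.666666) = 0.101367.
d = 0.172420 + 0.101367 = 0.273787.

0.274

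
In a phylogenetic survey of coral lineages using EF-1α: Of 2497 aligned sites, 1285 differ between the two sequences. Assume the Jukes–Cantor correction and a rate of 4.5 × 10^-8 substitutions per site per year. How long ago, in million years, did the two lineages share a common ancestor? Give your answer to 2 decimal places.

p = 1285/2497 ≈ 0.514618.
d = −(3/4) ln(1 − 4p/3) = −0.75 ln(1 − 0.686157) = −0.75 ln(0.313843)
  = −0.75 × (-1.158862) = 0.869147 substitutions/site.
Under a molecular clock d = 2μt, so t = d/(2μ) = 0.869147 / (2 × 4.5 × 10^-8) = 9.66 million years.

9.66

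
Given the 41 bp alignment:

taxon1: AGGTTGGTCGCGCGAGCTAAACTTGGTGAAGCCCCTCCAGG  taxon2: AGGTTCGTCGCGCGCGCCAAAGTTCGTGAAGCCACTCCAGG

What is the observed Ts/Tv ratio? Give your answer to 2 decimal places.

0.20

Transitions are A↔G and C↔T; transversions are all other mismatches.
Transitions: 1. Transversions: 5.
R = 1/5 = 0.20.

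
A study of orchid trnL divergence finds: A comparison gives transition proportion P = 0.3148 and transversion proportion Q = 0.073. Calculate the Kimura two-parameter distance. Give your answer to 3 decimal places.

0.646

Under the Kimura two-parameter model, d = −½ ln(1 − 2P − Q) − ¼ ln(1 − 2Q).
1 − 2P − Q = 0.2974, giving −½ ln(0.2974) = 0.606339.
1 − 2Q = 0.854, giving −¼ ln(0.854) = 0.039456.
d = 0.606339 + 0.039456 = 0.645795.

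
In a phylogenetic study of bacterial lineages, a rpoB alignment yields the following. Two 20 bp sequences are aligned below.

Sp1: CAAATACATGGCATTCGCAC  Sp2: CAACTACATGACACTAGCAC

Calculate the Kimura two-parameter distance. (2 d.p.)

Of 20 sites, 2 differences are transitions and 2 are transversions, so P = 2/20 = 0.1 and Q = 2/20 = 0.1.
Under the Kimura two-parameter model, d = −½ ln(1 − 2P − Q) − ¼ ln(1 − 2Q).
1 − 2P − Q = 0.7, giving −½ ln(0.7) = 0.178337.
1 − 2Q = 0.8, giving −¼ ln(0.8) = 0.055786.
d = 0.178337 + 0.055786 = 0.234123.

0.23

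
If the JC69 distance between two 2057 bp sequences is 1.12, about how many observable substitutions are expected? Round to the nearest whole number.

Invert JC69: p = (3/4)(1 − e^(−4d/3)) = 0.75 × (1 − e^(-1.493333)) = 0.75 × (1 − 0.224623) = 0.581533.
Expected differing sites = pL ≈ 0.581533 × 2057 = 1196.213381 ≈ 1196.

1196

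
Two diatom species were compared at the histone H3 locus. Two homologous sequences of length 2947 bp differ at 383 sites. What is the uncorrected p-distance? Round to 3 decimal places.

p = 383/2947 = 0.129962… ≈ 0.130 (to 3 d.p.).

0.130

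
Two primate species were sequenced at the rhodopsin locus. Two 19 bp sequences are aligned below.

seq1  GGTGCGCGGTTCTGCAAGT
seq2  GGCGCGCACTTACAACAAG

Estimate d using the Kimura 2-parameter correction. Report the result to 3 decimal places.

Of 19 sites, 5 differences are transitions and 5 are transversions, so P = 5/19 ≈ 0.263158 and Q = 5/19 ≈ 0.263158.
Under the Kimura two-parameter model, d = −½ ln(1 − 2P − Q) − ¼ ln(1 − 2Q).
1 − 2P − Q = 0.210526, giving −½ ln(0.210526) = 0.779073.
1 − 2Q = 0.473684, giving −¼ ln(0.473684) = 0.186804.
d = 0.779073 + 0.186804 = 0.965877.

0.966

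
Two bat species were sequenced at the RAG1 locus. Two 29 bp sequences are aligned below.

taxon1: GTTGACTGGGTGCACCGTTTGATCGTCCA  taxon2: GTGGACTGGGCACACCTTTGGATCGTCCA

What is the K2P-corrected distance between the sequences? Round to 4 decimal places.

0.1961

Of 29 sites, 2 differences are transitions and 3 are transversions, so P = 2/29 ≈ 0.068966 and Q = 3/29 ≈ 0.103448.
Under the Kimura two-parameter model, d = −½ ln(1 − 2P − Q) − ¼ ln(1 − 2Q).
1 − 2P − Q = 0.75862, giving −½ ln(0.75862) = 0.138127.
1 − 2Q = 0.793104, giving −¼ ln(0.793104) = 0.057950.
d = 0.138127 + 0.057950 = 0.196077.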